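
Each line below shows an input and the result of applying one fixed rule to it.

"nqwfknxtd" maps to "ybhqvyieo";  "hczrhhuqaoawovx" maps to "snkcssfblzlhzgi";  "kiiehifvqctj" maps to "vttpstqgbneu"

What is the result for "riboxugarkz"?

ctmzifrlcvk

The pattern: shift every letter 11 places forward in the alphabet (wrapping around).
So "riboxugarkz" becomes "ctmzifrlcvk".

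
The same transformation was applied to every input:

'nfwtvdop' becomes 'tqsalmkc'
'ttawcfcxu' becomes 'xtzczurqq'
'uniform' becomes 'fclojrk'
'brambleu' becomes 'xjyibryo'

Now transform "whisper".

fpmbote

Each output is the input with this applied: shift every letter 3 places backward in the alphabet (wrapping around), then move the first 2 characters to the end (rotate left by 2).
"whisper" → "tefpmbo" → "fpmbote".
(Check on "ttawcfcxu": → "qqxtzczur" → "xtzczurqq" ✓)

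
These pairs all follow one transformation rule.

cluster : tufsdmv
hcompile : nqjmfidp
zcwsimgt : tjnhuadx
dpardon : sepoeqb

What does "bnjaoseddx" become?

bptfeeycok

Each output is the input with this applied: shift every letter 1 place forward in the alphabet (wrapping around), then move the first 3 characters to the end (rotate left by 3).
Working it through for "bnjaoseddx": intermediate "cokbptfeey", final "bptfeeycok".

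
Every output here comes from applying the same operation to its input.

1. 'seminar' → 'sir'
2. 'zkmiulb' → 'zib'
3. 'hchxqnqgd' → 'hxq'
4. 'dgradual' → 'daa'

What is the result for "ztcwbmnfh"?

The pattern: keep one character in every 3, starting at position 1 (positions 1st, 4th, 7th, ...).
Applying that to "ztcwbmnfh" gives "zwn".

zwn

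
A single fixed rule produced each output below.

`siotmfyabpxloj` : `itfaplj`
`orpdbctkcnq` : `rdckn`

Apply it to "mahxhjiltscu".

axjlsu

Looking at the pairs, the operation is to keep every other character starting from the second (positions 2nd, 4th, 6th, ...).
For "mahxhjiltscu" the result is "axjlsu".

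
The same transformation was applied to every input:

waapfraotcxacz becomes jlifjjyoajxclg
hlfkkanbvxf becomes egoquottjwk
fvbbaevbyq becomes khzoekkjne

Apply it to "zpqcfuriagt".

The pattern: shift every letter 9 places forward in the alphabet (wrapping around), then move the last 3 characters to the front (rotate right by 3).
For "zpqcfuriagt" the result is "jpciyzlodar".

jpciyzlodar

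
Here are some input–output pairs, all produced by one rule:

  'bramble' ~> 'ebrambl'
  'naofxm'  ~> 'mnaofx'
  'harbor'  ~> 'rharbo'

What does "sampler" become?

rsample

Looking at the pairs, the operation is to move the last character to the front.
"sampler" → "rsample".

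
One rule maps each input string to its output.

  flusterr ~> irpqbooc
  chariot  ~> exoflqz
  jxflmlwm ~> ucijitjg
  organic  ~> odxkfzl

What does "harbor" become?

The pattern: move the first character to the end, then shift every letter 3 places backward in the alphabet (wrapping around).
Applying both steps to "harbor": "arborh", then "xoyloe".

xoyloe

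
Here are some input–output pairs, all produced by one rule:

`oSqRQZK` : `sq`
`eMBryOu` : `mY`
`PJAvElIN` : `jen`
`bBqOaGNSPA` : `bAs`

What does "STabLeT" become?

tl

In each case the input is transformed by: flip the case of every letter, then keep one character in every 3, starting at position 2 (positions 2nd, 5th, 8th, ...).
For "STabLeT" the result is "tl".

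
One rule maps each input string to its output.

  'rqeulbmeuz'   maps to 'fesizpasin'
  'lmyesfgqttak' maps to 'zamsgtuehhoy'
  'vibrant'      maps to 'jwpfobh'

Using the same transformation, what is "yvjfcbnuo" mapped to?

mjxtqpbic

What's happening: shift every letter 12 places backward in the alphabet (wrapping around).
For "yvjfcbnuo" the result is "mjxtqpbic".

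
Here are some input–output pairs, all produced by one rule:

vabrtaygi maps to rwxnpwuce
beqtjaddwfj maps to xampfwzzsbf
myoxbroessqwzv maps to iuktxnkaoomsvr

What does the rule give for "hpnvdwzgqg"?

dljrzsvcmc

Rule — shift every letter 4 places backward in the alphabet (wrapping around).
For "hpnvdwzgqg" the result is "dljrzsvcmc".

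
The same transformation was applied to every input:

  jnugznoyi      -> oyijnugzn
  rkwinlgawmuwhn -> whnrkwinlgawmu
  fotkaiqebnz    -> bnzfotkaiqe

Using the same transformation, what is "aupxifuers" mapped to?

ersaupxifu

The rule is to move the last 3 characters to the front (rotate right by 3).
For "aupxifuers" the result is "ersaupxifu".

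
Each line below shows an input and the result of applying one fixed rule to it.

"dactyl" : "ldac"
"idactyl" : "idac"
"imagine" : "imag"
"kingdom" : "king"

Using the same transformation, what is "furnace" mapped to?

Rule — move the last 3 characters to the front (rotate right by 3), then keep only the last 4 characters.
Starting from "furnace": after the first operation, "acefurn"; after the second, "furn".

furn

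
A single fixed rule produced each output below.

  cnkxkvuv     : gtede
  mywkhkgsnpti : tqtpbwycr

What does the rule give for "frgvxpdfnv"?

egymowe

Each output is the input with this applied: delete the first 3 characters, then shift every letter 9 places forward in the alphabet (wrapping around).
On "frgvxpdfnv": the first step gives "vxpdfnv", and the second then gives "egymowe".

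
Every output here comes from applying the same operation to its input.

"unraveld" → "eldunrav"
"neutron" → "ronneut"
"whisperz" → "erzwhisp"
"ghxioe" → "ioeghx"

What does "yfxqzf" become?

Each output is the input with this applied: move the last 3 characters to the front (rotate right by 3).
For "yfxqzf" the result is "qzfyfx".

qzfyfx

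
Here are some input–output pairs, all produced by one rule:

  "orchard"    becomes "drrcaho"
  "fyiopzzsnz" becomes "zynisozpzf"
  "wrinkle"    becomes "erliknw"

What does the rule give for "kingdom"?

miondgk

Rule — take characters alternately from the front and the back (1st, last, 2nd, 2nd-last, ...), then move the first character to the end.
On "kingdom": the first step gives "kmiondg", and the second then gives "miondgk".
(Check on "orchard": → "odrrcah" → "drrcaho" ✓)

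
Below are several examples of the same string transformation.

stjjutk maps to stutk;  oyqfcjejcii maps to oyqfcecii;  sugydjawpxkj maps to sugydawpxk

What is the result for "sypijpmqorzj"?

sypipmqorz

Each output is the input with this applied: remove every "j".
So "sypijpmqorzj" becomes "sypipmqorz".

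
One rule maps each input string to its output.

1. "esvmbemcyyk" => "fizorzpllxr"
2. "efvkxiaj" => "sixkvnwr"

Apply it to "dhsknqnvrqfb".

ufxadaiedsoq

Each output is the input with this applied: move the first character to the end, then shift every letter 13 places forward in the alphabet (wrapping around) — i.e. ROT13.
"dhsknqnvrqfb" → "hsknqnvrqfbd" → "ufxadaiedsoq".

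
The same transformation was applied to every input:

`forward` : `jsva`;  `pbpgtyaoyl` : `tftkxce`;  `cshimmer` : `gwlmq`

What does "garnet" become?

kev

In each case the input is transformed by: delete the last 3 characters, then shift every letter 4 places forward in the alphabet (wrapping around).
Starting from "garnet": after the first operation, "gar"; after the second, "kev".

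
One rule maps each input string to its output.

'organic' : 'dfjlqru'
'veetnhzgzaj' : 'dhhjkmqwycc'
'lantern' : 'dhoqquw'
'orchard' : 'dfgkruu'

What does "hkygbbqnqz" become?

eejknqttbc

Looking at the pairs, the operation is to sort the characters into alphabetical order, then shift every letter 3 places forward in the alphabet (wrapping around).
Applying that to "hkygbbqnqz" gives "eejknqttbc".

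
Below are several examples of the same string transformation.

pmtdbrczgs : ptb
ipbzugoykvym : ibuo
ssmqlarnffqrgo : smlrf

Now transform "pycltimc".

pc

The transformation: keep every other character starting from the first (positions 1st, 3rd, 5th, ...), then delete the last 2 characters.
Working it through for "pycltimc": intermediate "pctm", final "pc".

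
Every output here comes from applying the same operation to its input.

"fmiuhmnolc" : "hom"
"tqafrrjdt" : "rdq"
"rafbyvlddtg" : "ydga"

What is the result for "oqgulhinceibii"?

The rule is to keep one character in every 3, starting at position 2 (positions 2nd, 5th, 8th, ...), then move the first character to the end.
"oqgulhinceibii" → "qlnii" → "lniiq".

lniiq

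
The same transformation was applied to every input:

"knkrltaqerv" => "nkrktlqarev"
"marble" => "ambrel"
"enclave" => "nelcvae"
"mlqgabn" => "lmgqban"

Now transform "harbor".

ahbrro

What's happening: swap each adjacent pair of characters (1↔2, 3↔4, ...).
So "harbor" becomes "ahbrro".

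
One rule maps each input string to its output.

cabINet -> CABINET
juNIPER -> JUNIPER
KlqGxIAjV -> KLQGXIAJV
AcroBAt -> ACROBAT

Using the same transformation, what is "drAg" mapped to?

DRAG

The transformation: convert every letter to uppercase.
So "drAg" becomes "DRAG".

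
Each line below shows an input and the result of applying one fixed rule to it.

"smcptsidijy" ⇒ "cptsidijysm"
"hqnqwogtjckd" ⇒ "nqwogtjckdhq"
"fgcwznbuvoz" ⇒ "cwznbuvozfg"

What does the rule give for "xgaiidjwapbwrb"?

In each case the input is transformed by: move the first 2 characters to the end (rotate left by 2).
So "xgaiidjwapbwrb" becomes "aiidjwapbwrbxg".

aiidjwapbwrbxg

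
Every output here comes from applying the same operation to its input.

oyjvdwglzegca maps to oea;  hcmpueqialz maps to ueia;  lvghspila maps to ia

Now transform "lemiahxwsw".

In each case the input is transformed by: keep only the vowels.
"lemiahxwsw" → "eia".

eia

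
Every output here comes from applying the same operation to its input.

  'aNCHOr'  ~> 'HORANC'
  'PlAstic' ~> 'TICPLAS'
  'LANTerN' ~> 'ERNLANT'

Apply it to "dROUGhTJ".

HTJDROUG

The rule is to move the last 3 characters to the front (rotate right by 3), then convert every letter to uppercase.
Starting from "dROUGhTJ": after the first operation, "hTJdROUG"; after the second, "HTJDROUG".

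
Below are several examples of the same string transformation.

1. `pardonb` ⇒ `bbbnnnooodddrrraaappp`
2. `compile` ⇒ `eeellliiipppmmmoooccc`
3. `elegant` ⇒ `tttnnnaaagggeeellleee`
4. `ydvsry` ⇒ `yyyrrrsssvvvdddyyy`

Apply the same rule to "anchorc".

cccrrrooohhhcccnnnaaa

Looking at the pairs, the operation is to reverse the string, then repeat every character 3 times.
Applying both steps to "anchorc": "crohcna", then "cccrrrooohhhcccnnnaaa".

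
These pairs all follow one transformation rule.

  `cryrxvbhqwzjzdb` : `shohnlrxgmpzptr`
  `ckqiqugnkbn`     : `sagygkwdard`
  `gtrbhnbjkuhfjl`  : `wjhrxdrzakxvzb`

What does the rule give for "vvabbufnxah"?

The pattern: shift every letter 10 places backward in the alphabet (wrapping around).
So "vvabbufnxah" becomes "llqrrkvdnqx".

llqrrkvdnqx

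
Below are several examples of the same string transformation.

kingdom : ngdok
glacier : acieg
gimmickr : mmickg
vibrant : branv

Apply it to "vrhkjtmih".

Looking at the pairs, the operation is to swap the first and last characters, then delete the first 2 characters.
Applying both steps to "vrhkjtmih": "hrhkjtmiv", then "hkjtmiv".

hkjtmiv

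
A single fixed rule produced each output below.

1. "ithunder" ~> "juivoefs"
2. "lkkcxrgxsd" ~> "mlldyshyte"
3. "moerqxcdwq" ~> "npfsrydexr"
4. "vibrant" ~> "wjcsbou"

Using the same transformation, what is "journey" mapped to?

kpvsofz

Looking at the pairs, the operation is to shift every letter 1 place forward in the alphabet (wrapping around).
Applying that to "journey" gives "kpvsofz".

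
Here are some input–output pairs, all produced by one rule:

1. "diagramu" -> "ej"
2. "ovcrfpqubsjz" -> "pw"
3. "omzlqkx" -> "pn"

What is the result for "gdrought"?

he

Each output is the input with this applied: shift every letter 1 place forward in the alphabet (wrapping around), then keep only the first 2 characters.
Starting from "gdrought": after the first operation, "hespvhiu"; after the second, "he".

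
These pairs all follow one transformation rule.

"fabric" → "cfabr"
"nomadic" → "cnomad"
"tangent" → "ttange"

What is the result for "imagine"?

eimagi

Looking at the pairs, the operation is to move the last character to the front, then delete the last character.
For "imagine", step one produces "eimagin"; step two turns that into "eimagi".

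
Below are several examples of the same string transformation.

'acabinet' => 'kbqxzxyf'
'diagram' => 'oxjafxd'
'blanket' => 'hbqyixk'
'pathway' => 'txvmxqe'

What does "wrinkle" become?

Looking at the pairs, the operation is to move the last 3 characters to the front (rotate right by 3), then shift every letter 3 places backward in the alphabet (wrapping around).
On "wrinkle": the first step gives "klewrin", and the second then gives "hibtofk".
(Check on "pathway": → "waypath" → "txvmxqe" ✓)

hibtofk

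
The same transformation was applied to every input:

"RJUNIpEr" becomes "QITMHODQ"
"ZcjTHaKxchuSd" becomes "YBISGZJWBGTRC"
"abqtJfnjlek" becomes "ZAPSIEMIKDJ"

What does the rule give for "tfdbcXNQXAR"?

Each output is the input with this applied: shift every letter 1 place backward in the alphabet (wrapping around), then convert every letter to uppercase.
For "tfdbcXNQXAR", step one produces "secabWMPWZQ"; step two turns that into "SECABWMPWZQ".

SECABWMPWZQ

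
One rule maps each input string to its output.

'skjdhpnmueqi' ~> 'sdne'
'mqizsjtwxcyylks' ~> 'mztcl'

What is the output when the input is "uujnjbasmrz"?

The transformation: keep one character in every 3, starting at position 1 (positions 1st, 4th, 7th, ...).
For "uujnjbasmrz" the result is "unar".

unar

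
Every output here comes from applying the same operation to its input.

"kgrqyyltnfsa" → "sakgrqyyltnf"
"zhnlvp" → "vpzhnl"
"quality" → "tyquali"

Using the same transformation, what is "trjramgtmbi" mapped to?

bitrjramgtm

What's happening: move the last 2 characters to the front (rotate right by 2).
Applying that to "trjramgtmbi" gives "bitrjramgtm".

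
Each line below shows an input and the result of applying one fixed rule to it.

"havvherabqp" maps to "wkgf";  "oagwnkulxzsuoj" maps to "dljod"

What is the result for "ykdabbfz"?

Looking at the pairs, the operation is to shift every letter 11 places backward in the alphabet (wrapping around), then keep one character in every 3, starting at position 1 (positions 1st, 4th, 7th, ...).
On "ykdabbfz": the first step gives "nzspqquo", and the second then gives "npu".
(Check on "oagwnkulxzsuoj": → "dpvlczjamohjdy" → "dljod" ✓)

npu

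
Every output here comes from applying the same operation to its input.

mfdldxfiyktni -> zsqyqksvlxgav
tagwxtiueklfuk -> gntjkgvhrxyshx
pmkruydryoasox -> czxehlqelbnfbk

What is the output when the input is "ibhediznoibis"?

In each case the input is transformed by: shift every letter 13 places forward in the alphabet (wrapping around) — i.e. ROT13.
For "ibhediznoibis" the result is "vourqvmabvovf".

vourqvmabvovf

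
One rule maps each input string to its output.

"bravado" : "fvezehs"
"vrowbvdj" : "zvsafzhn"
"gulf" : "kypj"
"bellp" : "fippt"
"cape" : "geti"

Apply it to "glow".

Looking at the pairs, the operation is to shift every letter 4 places forward in the alphabet (wrapping around).
"glow" → "kpsa".

kpsa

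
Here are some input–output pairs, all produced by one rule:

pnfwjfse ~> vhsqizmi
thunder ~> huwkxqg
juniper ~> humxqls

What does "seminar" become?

The transformation: shift every letter 3 places forward in the alphabet (wrapping around), then move the last 2 characters to the front (rotate right by 2).
Working it through for "seminar": intermediate "vhplqdu", final "duvhplq".

duvhplq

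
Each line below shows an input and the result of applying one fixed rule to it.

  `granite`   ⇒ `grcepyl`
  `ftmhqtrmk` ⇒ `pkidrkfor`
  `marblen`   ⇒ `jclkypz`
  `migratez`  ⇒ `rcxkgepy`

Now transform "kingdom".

bmkigle

The rule is to move the last 3 characters to the front (rotate right by 3), then shift every letter 2 places backward in the alphabet (wrapping around).
For "kingdom", step one produces "domking"; step two turns that into "bmkigle".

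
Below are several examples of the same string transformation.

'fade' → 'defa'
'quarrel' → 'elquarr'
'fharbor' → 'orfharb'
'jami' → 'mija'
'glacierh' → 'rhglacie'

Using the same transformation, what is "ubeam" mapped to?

The rule is to move the last 2 characters to the front (rotate right by 2).
Applying that to "ubeam" gives "amube".

amube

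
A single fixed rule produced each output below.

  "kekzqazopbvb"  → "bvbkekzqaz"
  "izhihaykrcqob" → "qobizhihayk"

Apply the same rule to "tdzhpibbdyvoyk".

Rule — move the last 3 characters to the front (rotate right by 3), then delete the last 2 characters.
Working it through for "tdzhpibbdyvoyk": intermediate "oyktdzhpibbdyv", final "oyktdzhpibbd".
(Check on "izhihaykrcqob": → "qobizhihaykrc" → "qobizhihayk" ✓)

oyktdzhpibbd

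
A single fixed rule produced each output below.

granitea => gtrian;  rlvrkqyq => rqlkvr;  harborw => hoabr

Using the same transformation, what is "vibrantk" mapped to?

vniabr

The rule is to delete the last 2 characters, then take characters alternately from the front and the back (1st, last, 2nd, 2nd-last, ...).
Doing the same to "vibrantk": "vniabr".
(Check on "harborw": → "harbo" → "hoabr" ✓)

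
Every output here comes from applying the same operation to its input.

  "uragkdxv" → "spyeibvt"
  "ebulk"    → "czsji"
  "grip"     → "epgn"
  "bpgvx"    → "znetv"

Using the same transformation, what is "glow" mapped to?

Each output is the input with this applied: shift every letter 2 places backward in the alphabet (wrapping around).
Doing the same to "glow": "ejmu".

ejmu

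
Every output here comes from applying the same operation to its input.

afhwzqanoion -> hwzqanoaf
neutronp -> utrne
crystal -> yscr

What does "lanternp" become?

The rule is to delete the last 3 characters, then move the first 2 characters to the end (rotate left by 2).
"lanternp" → "ntela".

ntela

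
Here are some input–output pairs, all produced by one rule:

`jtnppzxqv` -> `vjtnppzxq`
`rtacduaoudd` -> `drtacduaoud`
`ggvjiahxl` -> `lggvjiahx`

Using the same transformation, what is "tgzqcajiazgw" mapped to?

Rule — move the last character to the front.
So "tgzqcajiazgw" becomes "wtgzqcajiazg".

wtgzqcajiazg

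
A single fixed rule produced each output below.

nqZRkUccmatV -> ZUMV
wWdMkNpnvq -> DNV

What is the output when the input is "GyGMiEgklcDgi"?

In each case the input is transformed by: keep one character in every 3, starting at position 3 (positions 3rd, 6th, 9th, ...), then convert every letter to uppercase.
For "GyGMiEgklcDgi", step one produces "GElg"; step two turns that into "GELG".

GELG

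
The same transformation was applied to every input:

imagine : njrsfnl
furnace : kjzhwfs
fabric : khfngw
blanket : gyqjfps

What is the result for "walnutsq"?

Each output is the input with this applied: shift every letter 5 places forward in the alphabet (wrapping around), then take characters alternately from the front and the back (1st, last, 2nd, 2nd-last, ...).
For "walnutsq", step one produces "bfqszyxv"; step two turns that into "bvfxqysz".
(Check on "fabric": → "kfgwnh" → "khfngw" ✓)

bvfxqysz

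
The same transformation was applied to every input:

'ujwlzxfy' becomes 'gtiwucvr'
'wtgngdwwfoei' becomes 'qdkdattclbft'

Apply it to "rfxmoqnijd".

Each output is the input with this applied: move the first character to the end, then shift every letter 3 places backward in the alphabet (wrapping around).
Applying that to "rfxmoqnijd" gives "cujlnkfgao".

cujlnkfgao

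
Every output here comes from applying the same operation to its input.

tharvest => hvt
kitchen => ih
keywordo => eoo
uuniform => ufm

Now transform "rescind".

Rule — keep one character in every 3, starting at position 2 (positions 2nd, 5th, 8th, ...).
So "rescind" becomes "ei".

ei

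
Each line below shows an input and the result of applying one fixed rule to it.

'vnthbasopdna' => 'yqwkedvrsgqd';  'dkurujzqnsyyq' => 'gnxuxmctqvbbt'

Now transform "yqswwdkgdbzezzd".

Looking at the pairs, the operation is to shift every letter 3 places forward in the alphabet (wrapping around).
On "yqswwdkgdbzezzd" that produces "btvzzgnjgechccg".

btvzzgnjgechccg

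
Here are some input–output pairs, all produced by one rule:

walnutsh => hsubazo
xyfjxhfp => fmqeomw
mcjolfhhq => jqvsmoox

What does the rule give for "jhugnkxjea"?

Rule — shift every letter 7 places forward in the alphabet (wrapping around), then delete the first character.
On "jhugnkxjea": the first step gives "qobnureqlh", and the second then gives "obnureqlh".

obnureqlh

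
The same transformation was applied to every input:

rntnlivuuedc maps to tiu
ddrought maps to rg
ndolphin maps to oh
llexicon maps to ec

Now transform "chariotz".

In each case the input is transformed by: delete the last character, then keep one character in every 3, starting at position 3 (positions 3rd, 6th, 9th, ...).
"chariotz" → "chariot" → "ao".
(Check on "llexicon": → "llexico" → "ec" ✓)

ao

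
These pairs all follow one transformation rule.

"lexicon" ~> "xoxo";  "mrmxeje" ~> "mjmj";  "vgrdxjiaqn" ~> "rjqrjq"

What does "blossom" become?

oooo

The transformation: keep one character in every 3, starting at position 3 (positions 3rd, 6th, 9th, ...), then write the whole string twice.
"blossom" → "oooo".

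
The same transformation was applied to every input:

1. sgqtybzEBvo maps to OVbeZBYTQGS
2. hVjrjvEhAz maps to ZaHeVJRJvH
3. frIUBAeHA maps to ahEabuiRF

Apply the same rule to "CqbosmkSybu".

In each case the input is transformed by: reverse the string, then flip the case of every letter.
Doing the same to "CqbosmkSybu": "UBYsKMSOBQc".

UBYsKMSOBQc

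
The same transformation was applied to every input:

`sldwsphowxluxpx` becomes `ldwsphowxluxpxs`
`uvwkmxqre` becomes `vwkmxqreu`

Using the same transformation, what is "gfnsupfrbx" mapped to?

What's happening: move the first character to the end.
"gfnsupfrbx" → "fnsupfrbxg".

fnsupfrbxg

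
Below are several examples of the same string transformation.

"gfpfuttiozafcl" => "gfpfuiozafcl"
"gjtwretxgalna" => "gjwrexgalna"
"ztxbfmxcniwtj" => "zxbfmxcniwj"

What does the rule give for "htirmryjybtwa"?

hirmryjybwa

The rule is to remove every "t".
"htirmryjybtwa" → "hirmryjybwa".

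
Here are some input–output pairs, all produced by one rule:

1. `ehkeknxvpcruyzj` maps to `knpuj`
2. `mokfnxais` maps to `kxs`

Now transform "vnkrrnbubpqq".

knbq

Rule — keep one character in every 3, starting at position 3 (positions 3rd, 6th, 9th, ...).
Applying that to "vnkrrnbubpqq" gives "knbq".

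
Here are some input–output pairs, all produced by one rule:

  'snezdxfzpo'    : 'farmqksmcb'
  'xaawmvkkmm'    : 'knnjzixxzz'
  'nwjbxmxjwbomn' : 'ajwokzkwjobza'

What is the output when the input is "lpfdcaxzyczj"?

ycsqpnkmlpmw

Each output is the input with this applied: shift every letter 13 places forward in the alphabet (wrapping around) — i.e. ROT13.
On "lpfdcaxzyczj" that produces "ycsqpnkmlpmw".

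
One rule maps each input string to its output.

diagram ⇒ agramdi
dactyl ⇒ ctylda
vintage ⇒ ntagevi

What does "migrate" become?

The pattern: move the first 2 characters to the end (rotate left by 2).
So "migrate" becomes "gratemi".

gratemi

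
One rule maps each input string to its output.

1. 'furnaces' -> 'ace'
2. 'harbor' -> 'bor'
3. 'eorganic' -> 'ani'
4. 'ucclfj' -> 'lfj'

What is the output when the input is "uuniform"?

In each case the input is transformed by: swap the front and back halves of the string, then keep only the first 3 characters.
On "uuniform": the first step gives "formuuni", and the second then gives "for".

for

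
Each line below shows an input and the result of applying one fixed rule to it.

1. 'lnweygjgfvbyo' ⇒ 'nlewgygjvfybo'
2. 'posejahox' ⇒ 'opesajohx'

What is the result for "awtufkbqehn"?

wautkfqbhen

In each case the input is transformed by: swap each adjacent pair of characters (1↔2, 3↔4, ...).
Applying that to "awtufkbqehn" gives "wautkfqbhen".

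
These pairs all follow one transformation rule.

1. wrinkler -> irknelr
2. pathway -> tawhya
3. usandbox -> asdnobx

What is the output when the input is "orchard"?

crahdr

The rule is to delete the first character, then swap each adjacent pair of characters (1↔2, 3↔4, ...).
Working it through for "orchard": intermediate "rchard", final "crahdr".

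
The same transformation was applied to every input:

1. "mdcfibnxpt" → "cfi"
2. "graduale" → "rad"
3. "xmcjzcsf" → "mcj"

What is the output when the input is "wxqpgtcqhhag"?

pgt

The transformation: swap the front and back halves of the string, then keep only the last 3 characters.
Working it through for "wxqpgtcqhhag": intermediate "cqhhagwxqpgt", final "pgt".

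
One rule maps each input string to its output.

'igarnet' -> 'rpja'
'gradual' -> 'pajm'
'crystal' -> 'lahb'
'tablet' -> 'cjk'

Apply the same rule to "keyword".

tnhf

Each output is the input with this applied: shift every letter 9 places forward in the alphabet (wrapping around), then delete the last 3 characters.
Applying that to "keyword" gives "tnhf".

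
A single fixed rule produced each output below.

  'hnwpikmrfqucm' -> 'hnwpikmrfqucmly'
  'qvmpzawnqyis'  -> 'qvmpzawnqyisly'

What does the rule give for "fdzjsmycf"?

The pattern: append "ly".
Applying that to "fdzjsmycf" gives "fdzjsmycfly".

fdzjsmycfly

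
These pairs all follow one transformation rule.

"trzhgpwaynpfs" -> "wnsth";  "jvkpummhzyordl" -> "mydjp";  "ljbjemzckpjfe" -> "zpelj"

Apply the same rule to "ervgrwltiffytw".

The pattern: keep one character in every 3, starting at position 1 (positions 1st, 4th, 7th, ...), then move the last 3 characters to the front (rotate right by 3).
Applying both steps to "ervgrwltiffytw": "eglft", then "lfteg".
(Check on "jvkpummhzyordl": → "jpmyd" → "mydjp" ✓)

lfteg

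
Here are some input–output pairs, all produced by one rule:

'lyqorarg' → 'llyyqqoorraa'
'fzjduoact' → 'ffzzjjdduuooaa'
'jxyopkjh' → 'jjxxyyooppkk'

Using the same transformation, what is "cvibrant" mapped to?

In each case the input is transformed by: delete the last 2 characters, then double every character.
"cvibrant" → "cvibra" → "ccvviibbrraa".

ccvviibbrraa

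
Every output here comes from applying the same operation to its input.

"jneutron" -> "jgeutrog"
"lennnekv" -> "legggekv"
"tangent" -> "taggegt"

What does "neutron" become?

Rule — replace every "n" with "g".
Applying that to "neutron" gives "geutrog".

geutrog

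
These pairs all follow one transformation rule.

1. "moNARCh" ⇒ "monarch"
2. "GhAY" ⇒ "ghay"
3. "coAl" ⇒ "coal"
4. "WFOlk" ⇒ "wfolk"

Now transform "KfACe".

The transformation: convert every letter to lowercase.
Applying that to "KfACe" gives "kface".

kface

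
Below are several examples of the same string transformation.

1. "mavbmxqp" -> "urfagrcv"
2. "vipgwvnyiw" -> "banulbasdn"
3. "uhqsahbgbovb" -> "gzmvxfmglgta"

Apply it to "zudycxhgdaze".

jezidhcmlife

In each case the input is transformed by: shift every letter 5 places forward in the alphabet (wrapping around), then move the last character to the front.
For "zudycxhgdaze" the result is "jezidhcmlife".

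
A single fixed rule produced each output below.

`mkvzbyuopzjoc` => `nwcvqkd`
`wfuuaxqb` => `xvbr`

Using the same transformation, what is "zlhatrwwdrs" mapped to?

Rule — keep every other character starting from the first (positions 1st, 3rd, 5th, ...), then shift every letter 1 place forward in the alphabet (wrapping around).
"zlhatrwwdrs" → "aiuxet".

aiuxet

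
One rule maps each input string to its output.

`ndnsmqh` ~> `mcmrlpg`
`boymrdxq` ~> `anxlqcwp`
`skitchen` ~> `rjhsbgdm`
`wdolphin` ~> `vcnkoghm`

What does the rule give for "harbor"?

The transformation: shift every letter 1 place backward in the alphabet (wrapping around).
Doing the same to "harbor": "gzqanq".

gzqanq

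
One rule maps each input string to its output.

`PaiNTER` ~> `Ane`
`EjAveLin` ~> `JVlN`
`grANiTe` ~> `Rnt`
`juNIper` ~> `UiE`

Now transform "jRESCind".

rsID

The transformation: keep every other character starting from the second (positions 2nd, 4th, 6th, ...), then flip the case of every letter.
Starting from "jRESCind": after the first operation, "RSid"; after the second, "rsID".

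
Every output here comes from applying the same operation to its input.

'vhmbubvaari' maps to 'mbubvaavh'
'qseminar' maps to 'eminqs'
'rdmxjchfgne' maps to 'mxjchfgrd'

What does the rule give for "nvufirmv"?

ufirnv

Rule — delete the last 2 characters, then move the first 2 characters to the end (rotate left by 2).
Applying that to "nvufirmv" gives "ufirnv".
(Check on "rdmxjchfgne": → "rdmxjchfg" → "mxjchfgrd" ✓)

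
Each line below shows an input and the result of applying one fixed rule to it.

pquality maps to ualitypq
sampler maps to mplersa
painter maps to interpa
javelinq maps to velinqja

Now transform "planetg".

Rule — move the first 2 characters to the end (rotate left by 2).
On "planetg" that produces "anetgpl".

anetgpl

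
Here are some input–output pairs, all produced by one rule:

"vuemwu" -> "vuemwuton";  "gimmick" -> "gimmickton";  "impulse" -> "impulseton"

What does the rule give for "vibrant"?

Each output is the input with this applied: append "ton".
For "vibrant" the result is "vibrantton".

vibrantton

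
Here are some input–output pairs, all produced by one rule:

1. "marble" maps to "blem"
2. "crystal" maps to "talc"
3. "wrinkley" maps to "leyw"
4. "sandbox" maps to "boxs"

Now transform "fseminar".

What's happening: move the first character to the end, then keep only the last 4 characters.
Applying both steps to "fseminar": "seminarf", then "narf".

narf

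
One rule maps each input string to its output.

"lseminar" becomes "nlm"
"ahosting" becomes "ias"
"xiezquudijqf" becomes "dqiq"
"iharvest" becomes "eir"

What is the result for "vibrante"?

nvr

In each case the input is transformed by: swap the front and back halves of the string, then keep one character in every 3, starting at position 2 (positions 2nd, 5th, 8th, ...).
For "vibrante", step one produces "antevibr"; step two turns that into "nvr".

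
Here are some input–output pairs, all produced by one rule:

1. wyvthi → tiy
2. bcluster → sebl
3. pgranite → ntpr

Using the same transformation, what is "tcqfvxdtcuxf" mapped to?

Each output is the input with this applied: swap the front and back halves of the string, then keep every other character starting from the first (positions 1st, 3rd, 5th, ...).
On "tcqfvxdtcuxf": the first step gives "dtcuxftcqfvx", and the second then gives "dcxtqv".

dcxtqv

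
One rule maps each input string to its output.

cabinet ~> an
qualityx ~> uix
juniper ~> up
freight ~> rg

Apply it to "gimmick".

ii

In each case the input is transformed by: keep one character in every 3, starting at position 2 (positions 2nd, 5th, 8th, ...).
Applying that to "gimmick" gives "ii".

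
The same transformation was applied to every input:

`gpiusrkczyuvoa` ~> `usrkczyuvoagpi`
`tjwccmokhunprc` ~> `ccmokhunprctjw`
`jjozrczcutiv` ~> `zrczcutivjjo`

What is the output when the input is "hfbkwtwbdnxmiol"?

In each case the input is transformed by: move the first 3 characters to the end (rotate left by 3).
So "hfbkwtwbdnxmiol" becomes "kwtwbdnxmiolhfb".

kwtwbdnxmiolhfb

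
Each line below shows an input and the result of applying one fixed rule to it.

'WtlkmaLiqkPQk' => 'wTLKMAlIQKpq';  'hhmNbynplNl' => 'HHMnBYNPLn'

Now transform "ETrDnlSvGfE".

In each case the input is transformed by: flip the case of every letter, then delete the last character.
Starting from "ETrDnlSvGfE": after the first operation, "etRdNLsVgFe"; after the second, "etRdNLsVgF".

etRdNLsVgF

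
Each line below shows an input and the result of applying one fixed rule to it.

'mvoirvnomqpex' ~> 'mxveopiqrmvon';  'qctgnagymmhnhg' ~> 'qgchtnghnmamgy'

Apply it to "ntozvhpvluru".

The transformation: take characters alternately from the front and the back (1st, last, 2nd, 2nd-last, ...).
On "ntozvhpvluru" that produces "nutrouzlvvhp".

nutrouzlvvhp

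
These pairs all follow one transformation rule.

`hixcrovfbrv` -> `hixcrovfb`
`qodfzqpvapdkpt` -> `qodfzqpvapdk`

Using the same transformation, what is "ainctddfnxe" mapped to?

Each output is the input with this applied: delete the last 2 characters.
Doing the same to "ainctddfnxe": "ainctddfn".

ainctddfn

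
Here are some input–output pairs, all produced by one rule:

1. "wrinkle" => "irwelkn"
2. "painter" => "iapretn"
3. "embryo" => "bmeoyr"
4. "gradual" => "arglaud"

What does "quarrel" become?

Each output is the input with this applied: move the first 3 characters to the end (rotate left by 3), then reverse the string.
Applying that to "quarrel" gives "auqlerr".

auqlerr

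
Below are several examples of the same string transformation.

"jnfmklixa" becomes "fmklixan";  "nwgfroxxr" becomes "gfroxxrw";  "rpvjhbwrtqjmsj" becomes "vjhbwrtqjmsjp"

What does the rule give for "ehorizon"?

The rule is to delete the first character, then move the first character to the end.
Starting from "ehorizon": after the first operation, "horizon"; after the second, "orizonh".

orizonh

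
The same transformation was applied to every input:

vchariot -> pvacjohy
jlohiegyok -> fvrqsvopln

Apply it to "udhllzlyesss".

Rule — shift every letter 7 places forward in the alphabet (wrapping around), then move the last 3 characters to the front (rotate right by 3).
"udhllzlyesss" → "bkossgsflzzz" → "zzzbkossgsfl".

zzzbkossgsfl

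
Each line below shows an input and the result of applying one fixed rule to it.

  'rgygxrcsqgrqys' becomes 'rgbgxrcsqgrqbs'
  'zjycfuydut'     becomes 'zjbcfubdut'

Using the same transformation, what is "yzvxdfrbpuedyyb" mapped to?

bzvxdfrbpuedbbb

What's happening: replace every "y" with "b".
Doing the same to "yzvxdfrbpuedyyb": "bzvxdfrbpuedbbb".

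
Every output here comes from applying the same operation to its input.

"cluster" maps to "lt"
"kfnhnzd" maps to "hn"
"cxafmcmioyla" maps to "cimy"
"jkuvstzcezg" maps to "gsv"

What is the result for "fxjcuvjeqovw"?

fovx

The pattern: sort the characters into alphabetical order, then keep one character in every 3, starting at position 3 (positions 3rd, 6th, 9th, ...).
For "fxjcuvjeqovw", step one produces "cefjjoquvvwx"; step two turns that into "fovx".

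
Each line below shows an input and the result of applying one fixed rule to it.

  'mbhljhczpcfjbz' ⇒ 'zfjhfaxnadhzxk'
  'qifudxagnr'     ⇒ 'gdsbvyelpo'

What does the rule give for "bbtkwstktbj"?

The rule is to shift every letter 2 places backward in the alphabet (wrapping around), then move the first character to the end.
"bbtkwstktbj" → "zzriuqrirzh" → "zriuqrirzhz".

zriuqrirzhz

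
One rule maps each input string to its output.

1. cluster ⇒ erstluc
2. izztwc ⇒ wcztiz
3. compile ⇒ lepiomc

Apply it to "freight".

The pattern: reverse the string, then swap each adjacent pair of characters (1↔2, 3↔4, ...).
For "freight", step one produces "thgierf"; step two turns that into "htigref".

htigref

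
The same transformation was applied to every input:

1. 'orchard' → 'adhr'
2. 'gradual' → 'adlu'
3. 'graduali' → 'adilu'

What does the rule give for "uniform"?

The rule is to delete the first 3 characters, then sort the characters into alphabetical order.
For "uniform", step one produces "form"; step two turns that into "fmor".

fmor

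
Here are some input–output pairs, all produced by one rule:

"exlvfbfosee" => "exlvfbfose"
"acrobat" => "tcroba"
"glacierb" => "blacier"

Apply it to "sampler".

The rule is to delete the first character, then move the last character to the front.
On "sampler": the first step gives "ampler", and the second then gives "rample".

rample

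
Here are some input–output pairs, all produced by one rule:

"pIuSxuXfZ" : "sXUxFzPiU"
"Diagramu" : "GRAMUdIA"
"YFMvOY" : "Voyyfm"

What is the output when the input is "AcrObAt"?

Looking at the pairs, the operation is to flip the case of every letter, then move the first 3 characters to the end (rotate left by 3).
For "AcrObAt" the result is "oBaTaCR".

oBaTaCR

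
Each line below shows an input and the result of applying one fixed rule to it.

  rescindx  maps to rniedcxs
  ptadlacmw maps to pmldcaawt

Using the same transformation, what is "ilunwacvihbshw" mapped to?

vusnliihhcbaww

Each output is the input with this applied: sort the characters into reverse alphabetical order, then move the first 2 characters to the end (rotate left by 2).
Starting from "ilunwacvihbshw": after the first operation, "wwvusnliihhcba"; after the second, "vusnliihhcbaww".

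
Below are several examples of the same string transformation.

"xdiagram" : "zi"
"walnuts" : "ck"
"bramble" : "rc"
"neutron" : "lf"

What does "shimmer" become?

What's happening: shift every letter 9 places backward in the alphabet (wrapping around), then keep one character in every 3, starting at position 3 (positions 3rd, 6th, 9th, ...).
Working it through for "shimmer": intermediate "jyzddvi", final "zv".

zv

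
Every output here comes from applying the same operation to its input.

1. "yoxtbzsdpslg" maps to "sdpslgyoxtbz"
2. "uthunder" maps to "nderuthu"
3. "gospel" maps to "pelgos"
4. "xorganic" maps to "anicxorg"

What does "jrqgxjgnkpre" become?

Each output is the input with this applied: swap the front and back halves of the string.
Doing the same to "jrqgxjgnkpre": "gnkprejrqgxj".

gnkprejrqgxj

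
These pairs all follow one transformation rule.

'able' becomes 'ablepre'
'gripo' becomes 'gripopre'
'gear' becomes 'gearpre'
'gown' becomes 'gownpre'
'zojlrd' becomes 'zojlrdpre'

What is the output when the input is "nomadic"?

nomadicpre

The rule is to append "pre".
So "nomadic" becomes "nomadicpre".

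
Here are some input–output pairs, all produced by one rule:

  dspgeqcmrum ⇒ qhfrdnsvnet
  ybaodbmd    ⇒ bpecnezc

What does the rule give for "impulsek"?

qvmtfljn

What's happening: shift every letter 1 place forward in the alphabet (wrapping around), then move the first 2 characters to the end (rotate left by 2).
On "impulsek": the first step gives "jnqvmtfl", and the second then gives "qvmtfljn".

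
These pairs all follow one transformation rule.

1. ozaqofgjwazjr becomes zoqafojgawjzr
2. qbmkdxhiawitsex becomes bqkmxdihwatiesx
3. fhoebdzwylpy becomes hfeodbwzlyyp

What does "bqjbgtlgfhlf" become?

In each case the input is transformed by: swap each adjacent pair of characters (1↔2, 3↔4, ...).
So "bqjbgtlgfhlf" becomes "qbbjtgglhffl".

qbbjtgglhffl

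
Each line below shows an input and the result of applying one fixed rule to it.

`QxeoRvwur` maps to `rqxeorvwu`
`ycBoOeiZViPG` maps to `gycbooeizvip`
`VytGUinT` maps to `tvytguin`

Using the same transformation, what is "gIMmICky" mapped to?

ygimmick

Rule — move the last character to the front, then convert every letter to lowercase.
"gIMmICky" → "ygIMmICk" → "ygimmick".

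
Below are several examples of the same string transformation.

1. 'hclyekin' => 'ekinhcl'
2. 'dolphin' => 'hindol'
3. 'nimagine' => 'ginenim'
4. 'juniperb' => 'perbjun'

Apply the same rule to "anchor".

oranc

In each case the input is transformed by: move the first 3 characters to the end (rotate left by 3), then delete the first character.
Applying both steps to "anchor": "horanc", then "oranc".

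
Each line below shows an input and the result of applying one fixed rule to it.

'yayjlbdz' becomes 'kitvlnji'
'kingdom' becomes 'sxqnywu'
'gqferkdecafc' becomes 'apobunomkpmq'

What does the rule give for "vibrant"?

The pattern: move the first character to the end, then shift every letter 10 places forward in the alphabet (wrapping around).
"vibrant" → "ibrantv" → "slbkxdf".
(Check on "yayjlbdz": → "ayjlbdzy" → "kitvlnji" ✓)

slbkxdf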